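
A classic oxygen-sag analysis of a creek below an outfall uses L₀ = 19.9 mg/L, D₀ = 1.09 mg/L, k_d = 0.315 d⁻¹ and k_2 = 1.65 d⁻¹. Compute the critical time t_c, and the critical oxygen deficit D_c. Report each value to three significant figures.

With k_2/k_d = 5.238 and 1 − D₀(k_2−k_d)/(k_d L₀) = 0.7679,
t_c = ln(5.238 × 0.7679) / (1.65 − 0.315) = ln(4.022) / 1.335 = 1.392/1.335 = 1.043 d.
L(t_c) = L₀ e^(−k_d t_c) = 19.9 × 0.7201 = 14.33 mg/L, and at the critical point k_2 D_c = k_d L, so D_c = (0.315/1.65) × 14.33 = 2.736 mg/L.

t_c ≈ 1.04 d; D_c ≈ 2.74 mg/L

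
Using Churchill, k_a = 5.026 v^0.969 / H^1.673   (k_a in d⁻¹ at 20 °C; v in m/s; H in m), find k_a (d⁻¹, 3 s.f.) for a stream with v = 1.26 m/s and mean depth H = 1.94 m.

k_a = 5.026 × 1.26^0.969 / 1.94^1.673 = 5.026 × 1.251 / 3.030 = 2.075 d⁻¹.

k_a ≈ 2.07 d⁻¹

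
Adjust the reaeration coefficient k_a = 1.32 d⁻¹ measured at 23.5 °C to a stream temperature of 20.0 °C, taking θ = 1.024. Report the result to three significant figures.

k_a(T₂) = k_a(T₁) · θ^(T₂−T₁) = 1.32 × 1.024^(20.0−23.5)
= 1.32 × 1.024^-3.50 = 1.32 × 0.9203 = 1.215 d⁻¹.

k_a ≈ 1.21 d⁻¹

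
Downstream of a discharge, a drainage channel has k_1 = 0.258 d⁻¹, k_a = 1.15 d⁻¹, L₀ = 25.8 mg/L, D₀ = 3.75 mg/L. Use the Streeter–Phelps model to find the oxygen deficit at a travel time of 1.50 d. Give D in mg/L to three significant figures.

k_1 L₀/(k_a−k_1) = 0.258×25.8/(1.15−0.258) = 6.656/0.8920 = 7.462 mg/L.
e^(−k_1 t) = e^(−0.258×1.500) = 0.6791; e^(−k_a t) = e^(−1.15×1.500) = 0.1782.
D = 7.462 × (0.6791 − 0.1782) + 3.75 × 0.1782 = 3.738 + 0.6681 = 4.406 mg/L.

D ≈ 4.41 mg/L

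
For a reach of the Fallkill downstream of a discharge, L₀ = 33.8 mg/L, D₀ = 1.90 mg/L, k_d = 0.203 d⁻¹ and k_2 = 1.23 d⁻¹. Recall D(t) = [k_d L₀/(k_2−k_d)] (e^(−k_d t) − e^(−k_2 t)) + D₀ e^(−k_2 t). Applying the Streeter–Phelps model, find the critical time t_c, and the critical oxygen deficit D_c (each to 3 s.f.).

t_c ≈ 1.43 d; D_c ≈ 4.17 mg/L

At the critical point dD/dt = 0, so k_d L₀ e^(−k_d t) = k_2 D. Substituting D(t) from the Streeter–Phelps equation and solving for t gives
t_c = ln[(k_2/k_d)(1 − D₀(k_2−k_d)/(k_d L₀))] / (k_2−k_d).
Here k_2−k_d = 1.027 d⁻¹ and 1 − D₀(k_2−k_d)/(k_d L₀) = 1 − 1.90×1.027/(0.203×33.8) = 0.7156, so
t_c = ln(6.059 × 0.7156) / 1.027 = 1.467 / 1.027 = 1.428 d.
D_c = (k_d/k_2) L₀ e^(−k_d t_c) = (0.203/1.23) × 33.8 × e^(−0.203×1.428) = 0.1650 × 33.8 × 0.7483 = 4.174 mg/L.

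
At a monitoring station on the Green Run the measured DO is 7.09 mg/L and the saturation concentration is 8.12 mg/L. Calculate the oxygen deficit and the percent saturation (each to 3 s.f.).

D ≈ 1.03 mg/L; 87.3 % saturation

D = C_s − C = 8.12 − 7.09 = 1.03 mg/L.
% saturation = 7.09/8.12 × 100 = 87.3 %.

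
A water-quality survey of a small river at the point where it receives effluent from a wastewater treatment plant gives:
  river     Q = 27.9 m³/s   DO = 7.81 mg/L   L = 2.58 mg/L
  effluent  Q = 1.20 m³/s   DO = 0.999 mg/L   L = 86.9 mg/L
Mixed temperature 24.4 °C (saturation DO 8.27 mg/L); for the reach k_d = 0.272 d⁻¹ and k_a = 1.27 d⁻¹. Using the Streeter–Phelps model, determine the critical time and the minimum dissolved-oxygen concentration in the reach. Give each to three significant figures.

t_c ≈ 0.947 d; minimum DO ≈ 7.27 mg/L

Mixed DO = (27.9×7.81 + 1.20×0.999)/(27.9+1.20) = 219.1/29.10 = 7.529 mg/L.
Mixed L₀ = (27.9×2.58 + 1.20×86.9)/(29.10) = 176.3/29.10 = 6.057 mg/L.
Initial deficit D₀ = C_s − DO₀ = 8.27 − 7.529 = 0.7409 mg/L.
t_c = (1/0.9980) ln[(1.27/0.272)(1 − 0.7409×0.9980/(0.272×6.057))] = 1.002 × ln(2.574) = 0.9472 d.
D_c = (0.272/1.27) × 6.057 × e^(−0.272×0.9472) = 0.2142 × 6.057 × 0.7729 = 1.003 mg/L.
Minimum DO = 8.27 − 1.003 = 7.267 mg/L.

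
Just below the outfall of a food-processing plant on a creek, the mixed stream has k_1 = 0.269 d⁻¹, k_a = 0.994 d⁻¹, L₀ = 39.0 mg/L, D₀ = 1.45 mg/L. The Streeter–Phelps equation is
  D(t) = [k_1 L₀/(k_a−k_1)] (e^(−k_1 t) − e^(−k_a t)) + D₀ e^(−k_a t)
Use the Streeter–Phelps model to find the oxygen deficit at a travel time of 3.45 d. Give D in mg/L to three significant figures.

k_1 L₀/(k_a−k_1) = 0.269×39.0/(0.994−0.269) = 10.49/0.7250 = 14.47 mg/L.
e^(−k_1 t) = e^(−0.269×3.450) = 0.3953; e^(−k_a t) = e^(−0.994×3.450) = 0.03241.
D = 14.47 × (0.3953 − 0.03241) + 1.45 × 0.03241 = 5.251 + 0.04699 = 5.298 mg/L.

D ≈ 5.30 mg/L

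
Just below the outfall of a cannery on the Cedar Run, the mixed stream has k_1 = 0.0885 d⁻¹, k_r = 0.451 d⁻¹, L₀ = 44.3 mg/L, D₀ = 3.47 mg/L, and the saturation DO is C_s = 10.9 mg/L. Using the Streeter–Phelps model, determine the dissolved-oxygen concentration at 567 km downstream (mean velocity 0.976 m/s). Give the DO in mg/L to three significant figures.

Travel time t = x/v = 567 km / (0.976 m/s) = 567000 m / 0.976 m/s = 580900 s = 6.724 d.
k_1 L₀/(k_r−k_1) = 0.0885×44.3/(0.451−0.0885) = 3.921/0.3625 = 10.82 mg/L.
e^(−k_1 t) = e^(−0.0885×6.724) = 0.5515; e^(−k_r t) = e^(−0.451×6.724) = 0.04820.
D = 10.82 × (0.5515 − 0.04820) + 3.47 × 0.04820 = 5.444 + 0.1672 = 5.611 mg/L.
DO = C_s − D = 10.9 − 5.611 = 5.289 mg/L.

DO ≈ 5.29 mg/L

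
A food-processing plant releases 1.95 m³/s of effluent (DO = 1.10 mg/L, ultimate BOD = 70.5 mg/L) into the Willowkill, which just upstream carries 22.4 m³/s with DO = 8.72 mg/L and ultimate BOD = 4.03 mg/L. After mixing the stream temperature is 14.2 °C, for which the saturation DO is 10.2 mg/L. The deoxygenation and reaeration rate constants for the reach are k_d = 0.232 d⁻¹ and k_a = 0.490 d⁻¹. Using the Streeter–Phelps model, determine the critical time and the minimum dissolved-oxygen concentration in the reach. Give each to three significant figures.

t_c ≈ 1.79 d; minimum DO ≈ 7.28 mg/L

Mixed DO = (22.4×8.72 + 1.95×1.10)/(22.4+1.95) = 197.5/24.35 = 8.110 mg/L.
Mixed L₀ = (22.4×4.03 + 1.95×70.5)/(24.35) = 227.7/24.35 = 9.353 mg/L.
Initial deficit D₀ = C_s − DO₀ = 10.2 − 8.110 = 2.090 mg/L.
t_c = (1/0.2580) ln[(0.490/0.232)(1 − 2.090×0.2580/(0.232×9.353))] = 3.876 × ln(1.587) = 1.791 d.
D_c = (0.232/0.490) × 9.353 × e^(−0.232×1.791) = 0.4735 × 9.353 × 0.6601 = 2.923 mg/L.
Minimum DO = 10.2 − 2.923 = 7.277 mg/L.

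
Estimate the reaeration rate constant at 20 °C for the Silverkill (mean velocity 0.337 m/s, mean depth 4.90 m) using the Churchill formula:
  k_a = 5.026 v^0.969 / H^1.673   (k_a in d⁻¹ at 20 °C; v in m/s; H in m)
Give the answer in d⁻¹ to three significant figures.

k_a = 5.026 × 0.337^0.969 / 4.90^1.673 = 5.026 × 0.3486 / 14.28 = 0.1227 d⁻¹.

k_a ≈ 0.123 d⁻¹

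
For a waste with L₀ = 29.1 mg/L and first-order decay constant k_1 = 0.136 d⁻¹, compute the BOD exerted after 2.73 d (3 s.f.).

y ≈ 9.03 mg/L

y_t = L₀(1 − e^(−k_1 t)) = 29.1 × (1 − e^(−0.136×2.73))
= 29.1 × (1 − 0.6899) = 29.1 × 0.3101 = 9.025 mg/L.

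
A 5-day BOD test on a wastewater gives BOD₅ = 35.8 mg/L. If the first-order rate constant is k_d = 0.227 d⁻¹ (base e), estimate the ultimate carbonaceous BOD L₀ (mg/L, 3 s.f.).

BOD₅ = L₀(1 − e^(−5k_d)) ⇒ L₀ = BOD₅ / (1 − e^(−5×0.227))
= 35.8 / (1 − 0.3214) = 35.8 / 0.6786 = 52.76 mg/L.

L₀ ≈ 52.8 mg/L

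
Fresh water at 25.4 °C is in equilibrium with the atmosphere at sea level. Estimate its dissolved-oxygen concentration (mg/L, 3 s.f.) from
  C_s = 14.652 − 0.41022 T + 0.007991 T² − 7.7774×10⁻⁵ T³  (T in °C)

C_s = 14.652 − 0.41022×25.4 + 0.007991×25.4² − 7.7774×10⁻⁵×25.4³ = 8.113 mg/L.

C_s ≈ 8.11 mg/L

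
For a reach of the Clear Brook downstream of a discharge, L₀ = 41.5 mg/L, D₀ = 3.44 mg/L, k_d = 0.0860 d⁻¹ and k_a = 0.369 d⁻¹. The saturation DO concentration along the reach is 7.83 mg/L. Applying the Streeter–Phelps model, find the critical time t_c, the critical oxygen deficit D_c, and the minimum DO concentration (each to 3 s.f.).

t_c ≈ 4.02 d; D_c ≈ 6.84 mg/L; min DO ≈ 0.986 mg/L

At the critical point dD/dt = 0, so k_d L₀ e^(−k_d t) = k_a D. Substituting D(t) from the Streeter–Phelps equation and solving for t gives
t_c = ln[(k_a/k_d)(1 − D₀(k_a−k_d)/(k_d L₀))] / (k_a−k_d).
Here k_a−k_d = 0.2830 d⁻¹ and 1 − D₀(k_a−k_d)/(k_d L₀) = 1 − 3.44×0.2830/(0.0860×41.5) = 0.7272, so
t_c = ln(4.291 × 0.7272) / 0.2830 = 1.138 / 0.2830 = 4.021 d.
D_c = (k_d/k_a) L₀ e^(−k_d t_c) = (0.0860/0.369) × 41.5 × e^(−0.0860×4.021) = 0.2331 × 41.5 × 0.7077 = 6.844 mg/L.
Minimum DO = C_s − D_c = 7.83 − 6.844 = 0.9855 mg/L.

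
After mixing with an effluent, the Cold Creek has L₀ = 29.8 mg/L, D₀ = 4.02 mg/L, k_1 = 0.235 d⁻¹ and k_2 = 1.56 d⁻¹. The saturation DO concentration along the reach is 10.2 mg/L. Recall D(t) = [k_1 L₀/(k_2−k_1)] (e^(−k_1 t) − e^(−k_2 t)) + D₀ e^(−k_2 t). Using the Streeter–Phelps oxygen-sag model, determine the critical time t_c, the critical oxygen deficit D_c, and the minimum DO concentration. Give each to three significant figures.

t_c = [1/(k_2−k_1)] ln[(k_2/k_1)(1 − D₀(k_2−k_1)/(k_1 L₀))]
= [1/(1.56−0.235)] ln[(1.56/0.235)(1 − 4.02×1.325/(0.235×29.8))]
= (1/1.325) ln[6.638 × 0.2394] = 0.7547 × ln(1.589) = 0.7547 × 0.4632 = 0.3496 d.
D_c = (k_1/k_2) L₀ e^(−k_1 t_c) = (0.235/1.56) × 29.8 × e^(−0.235×0.3496) = 0.1506 × 29.8 × 0.9211 = 4.135 mg/L.
Minimum DO = C_s − D_c = 10.2 − 4.135 = 6.065 mg/L.

t_c ≈ 0.350 d; D_c ≈ 4.14 mg/L; min DO ≈ 6.06 mg/L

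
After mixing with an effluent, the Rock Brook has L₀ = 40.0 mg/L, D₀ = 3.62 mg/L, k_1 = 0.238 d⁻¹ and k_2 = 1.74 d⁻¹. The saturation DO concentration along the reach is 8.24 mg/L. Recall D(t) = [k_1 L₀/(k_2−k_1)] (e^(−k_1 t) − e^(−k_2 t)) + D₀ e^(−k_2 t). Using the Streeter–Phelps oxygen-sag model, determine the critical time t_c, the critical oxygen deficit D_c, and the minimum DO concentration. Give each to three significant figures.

With k_2/k_1 = 7.311 and 1 − D₀(k_2−k_1)/(k_1 L₀) = 0.4289,
t_c = ln(7.311 × 0.4289) / (1.74 − 0.238) = ln(3.135) / 1.502 = 1.143/1.502 = 0.7608 d.
L(t_c) = L₀ e^(−k_1 t_c) = 40.0 × 0.8344 = 33.37 mg/L, and at the critical point k_2 D_c = k_1 L, so D_c = (0.238/1.74) × 33.37 = 4.565 mg/L.
Minimum DO = C_s − D_c = 8.24 − 4.565 = 3.675 mg/L.

t_c ≈ 0.761 d; D_c ≈ 4.57 mg/L; min DO ≈ 3.67 mg/L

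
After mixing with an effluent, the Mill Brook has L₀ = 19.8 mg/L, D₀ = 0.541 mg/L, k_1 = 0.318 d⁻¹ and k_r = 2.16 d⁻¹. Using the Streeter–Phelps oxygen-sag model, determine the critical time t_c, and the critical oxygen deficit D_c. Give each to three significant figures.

With k_r/k_1 = 6.792 and 1 − D₀(k_r−k_1)/(k_1 L₀) = 0.8417,
t_c = ln(6.792 × 0.8417) / (2.16 − 0.318) = ln(5.717) / 1.842 = 1.744/1.842 = 0.9465 d.
D_c = (k_1/k_r) L₀ e^(−k_1 t_c) = (0.318/2.16) × 19.8 × e^(−0.318×0.9465) = 0.1472 × 19.8 × 0.7401 = 2.157 mg/L.

t_c ≈ 0.947 d; D_c ≈ 2.16 mg/L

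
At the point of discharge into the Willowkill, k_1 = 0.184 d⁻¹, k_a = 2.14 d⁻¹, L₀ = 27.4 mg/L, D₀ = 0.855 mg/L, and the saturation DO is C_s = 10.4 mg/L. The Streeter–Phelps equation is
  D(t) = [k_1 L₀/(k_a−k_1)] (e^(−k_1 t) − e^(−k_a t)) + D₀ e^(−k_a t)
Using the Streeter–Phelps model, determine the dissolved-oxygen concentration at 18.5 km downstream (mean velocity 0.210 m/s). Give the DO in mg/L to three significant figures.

Travel time t = x/v = 18.5 km / (0.210 m/s) = 18500 m / 0.210 m/s = 88100 s = 1.020 d.
k_1 L₀/(k_a−k_1) = 0.184×27.4/(2.14−0.184) = 5.042/1.956 = 2.578 mg/L.
e^(−k_1 t) = e^(−0.184×1.020) = 0.8289; e^(−k_a t) = e^(−2.14×1.020) = 0.1128.
D = 2.578 × (0.8289 − 0.1128) + 0.855 × 0.1128 = 1.846 + 0.09646 = 1.942 mg/L.
DO = C_s − D = 10.4 − 1.942 = 8.458 mg/L.

DO ≈ 8.46 mg/L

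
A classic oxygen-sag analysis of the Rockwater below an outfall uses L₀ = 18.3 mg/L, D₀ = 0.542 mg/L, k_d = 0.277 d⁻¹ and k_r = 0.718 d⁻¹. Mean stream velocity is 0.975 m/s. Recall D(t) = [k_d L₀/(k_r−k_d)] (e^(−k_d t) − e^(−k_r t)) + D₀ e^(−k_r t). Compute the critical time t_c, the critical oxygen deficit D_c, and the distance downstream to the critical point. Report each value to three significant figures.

With k_r/k_d = 2.592 and 1 − D₀(k_r−k_d)/(k_d L₀) = 0.9528,
t_c = ln(2.592 × 0.9528) / (0.718 − 0.277) = ln(2.470) / 0.4410 = 0.9042/0.4410 = 2.050 d.
L(t_c) = L₀ e^(−k_d t_c) = 18.3 × 0.5667 = 10.37 mg/L, and at the critical point k_r D_c = k_d L, so D_c = (0.277/0.718) × 10.37 = 4.001 mg/L.
x_c = v t_c = 0.975 m/s × 2.050 d × 86400 s/d = 172700 m ≈ 173 km.

t_c ≈ 2.05 d; D_c ≈ 4.00 mg/L; x_c ≈ 173 km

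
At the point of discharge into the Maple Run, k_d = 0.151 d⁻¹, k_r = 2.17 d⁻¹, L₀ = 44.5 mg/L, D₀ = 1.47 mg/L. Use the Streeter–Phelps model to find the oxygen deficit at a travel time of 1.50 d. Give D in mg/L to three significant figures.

k_d L₀/(k_r−k_d) = 0.151×44.5/(2.17−0.151) = 6.720/2.019 = 3.328 mg/L.
e^(−k_d t) = e^(−0.151×1.500) = 0.7973; e^(−k_r t) = e^(−2.17×1.500) = 0.03858.
D = 3.328 × (0.7973 − 0.03858) + 1.47 × 0.03858 = 2.525 + 0.05671 = 2.582 mg/L.

D ≈ 2.58 mg/L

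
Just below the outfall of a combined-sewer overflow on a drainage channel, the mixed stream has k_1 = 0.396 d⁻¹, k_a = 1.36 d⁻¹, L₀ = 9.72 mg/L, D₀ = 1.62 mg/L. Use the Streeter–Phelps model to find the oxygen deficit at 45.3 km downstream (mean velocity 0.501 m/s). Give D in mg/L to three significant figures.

D ≈ 2.07 mg/L

Travel time t = x/v = 45.3 km / (0.501 m/s) = 45300 m / 0.501 m/s = 90420 s = 1.047 d.
k_1 L₀/(k_a−k_1) = 0.396×9.72/(1.36−0.396) = 3.849/0.9640 = 3.993 mg/L.
e^(−k_1 t) = e^(−0.396×1.047) = 0.6607; e^(−k_a t) = e^(−1.36×1.047) = 0.2409.
D = 3.993 × (0.6607 − 0.2409) + 1.62 × 0.2409 = 1.676 + 0.3903 = 2.066 mg/L.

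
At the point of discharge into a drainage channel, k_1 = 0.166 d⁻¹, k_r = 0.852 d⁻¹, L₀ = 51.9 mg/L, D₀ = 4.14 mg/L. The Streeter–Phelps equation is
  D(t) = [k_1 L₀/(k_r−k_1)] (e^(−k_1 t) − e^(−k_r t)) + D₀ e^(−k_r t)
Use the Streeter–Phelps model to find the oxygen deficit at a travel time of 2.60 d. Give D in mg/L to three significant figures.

k_1 L₀/(k_r−k_1) = 0.166×51.9/(0.852−0.166) = 8.615/0.6860 = 12.56 mg/L.
e^(−k_1 t) = e^(−0.166×2.600) = 0.6495; e^(−k_r t) = e^(−0.852×2.600) = 0.1091.
D = 12.56 × (0.6495 − 0.1091) + 4.14 × 0.1091 = 6.786 + 0.4518 = 7.238 mg/L.

D ≈ 7.24 mg/L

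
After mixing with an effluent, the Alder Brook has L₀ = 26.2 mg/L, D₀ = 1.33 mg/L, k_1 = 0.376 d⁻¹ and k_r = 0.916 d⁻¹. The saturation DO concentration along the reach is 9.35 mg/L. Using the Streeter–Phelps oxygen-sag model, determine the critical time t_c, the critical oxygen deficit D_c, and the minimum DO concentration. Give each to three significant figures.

At the critical point dD/dt = 0, so k_1 L₀ e^(−k_1 t) = k_r D. Substituting D(t) from the Streeter–Phelps equation and solving for t gives
t_c = ln[(k_r/k_1)(1 − D₀(k_r−k_1)/(k_1 L₀))] / (k_r−k_1).
Here k_r−k_1 = 0.5400 d⁻¹ and 1 − D₀(k_r−k_1)/(k_1 L₀) = 1 − 1.33×0.5400/(0.376×26.2) = 0.9271, so
t_c = ln(2.436 × 0.9271) / 0.5400 = 0.8147 / 0.5400 = 1.509 d.
L(t_c) = L₀ e^(−k_1 t_c) = 26.2 × 0.5671 = 14.86 mg/L, and at the critical point k_r D_c = k_1 L, so D_c = (0.376/0.916) × 14.86 = 6.098 mg/L.
Minimum DO = C_s − D_c = 9.35 − 6.098 = 3.252 mg/L.

t_c ≈ 1.51 d; D_c ≈ 6.10 mg/L; min DO ≈ 3.25 mg/L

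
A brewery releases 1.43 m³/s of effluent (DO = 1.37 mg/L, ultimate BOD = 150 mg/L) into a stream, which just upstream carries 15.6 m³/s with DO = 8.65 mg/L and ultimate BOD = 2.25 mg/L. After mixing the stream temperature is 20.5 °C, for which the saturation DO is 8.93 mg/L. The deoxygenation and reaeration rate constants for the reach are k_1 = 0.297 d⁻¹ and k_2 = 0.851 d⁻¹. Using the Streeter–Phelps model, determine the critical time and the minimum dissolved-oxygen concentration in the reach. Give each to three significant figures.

Mixed DO = (15.6×8.65 + 1.43×1.37)/(15.6+1.43) = 136.9/17.03 = 8.039 mg/L.
Mixed L₀ = (15.6×2.25 + 1.43×150)/(17.03) = 249.6/17.03 = 14.66 mg/L.
Initial deficit D₀ = C_s − DO₀ = 8.93 − 8.039 = 0.8913 mg/L.
t_c = (1/0.5540) ln[(0.851/0.297)(1 − 0.8913×0.5540/(0.297×14.66))] = 1.805 × ln(2.540) = 1.683 d.
D_c = (0.297/0.851) × 14.66 × e^(−0.297×1.683) = 0.3490 × 14.66 × 0.6067 = 3.103 mg/L.
Minimum DO = 8.93 − 3.103 = 5.827 mg/L.

t_c ≈ 1.68 d; minimum DO ≈ 5.83 mg/L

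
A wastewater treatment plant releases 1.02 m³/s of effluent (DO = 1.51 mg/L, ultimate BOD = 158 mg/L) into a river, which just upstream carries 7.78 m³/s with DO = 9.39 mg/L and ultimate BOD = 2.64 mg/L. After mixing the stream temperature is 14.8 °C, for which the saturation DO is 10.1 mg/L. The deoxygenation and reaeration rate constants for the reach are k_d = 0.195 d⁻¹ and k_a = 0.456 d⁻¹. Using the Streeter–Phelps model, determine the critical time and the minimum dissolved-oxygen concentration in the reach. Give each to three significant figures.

Mixed DO = (7.78×9.39 + 1.02×1.51)/(7.78+1.02) = 74.59/8.800 = 8.477 mg/L.
Mixed L₀ = (7.78×2.64 + 1.02×158)/(8.800) = 181.7/8.800 = 20.65 mg/L.
Initial deficit D₀ = C_s − DO₀ = 10.1 − 8.477 = 1.623 mg/L.
t_c = (1/0.2610) ln[(0.456/0.195)(1 − 1.623×0.2610/(0.195×20.65))] = 3.831 × ln(2.092) = 2.829 d.
D_c = (0.195/0.456) × 20.65 × e^(−0.195×2.829) = 0.4276 × 20.65 × 0.5760 = 5.086 mg/L.
Minimum DO = 10.1 − 5.086 = 5.014 mg/L.

t_c ≈ 2.83 d; minimum DO ≈ 5.01 mg/L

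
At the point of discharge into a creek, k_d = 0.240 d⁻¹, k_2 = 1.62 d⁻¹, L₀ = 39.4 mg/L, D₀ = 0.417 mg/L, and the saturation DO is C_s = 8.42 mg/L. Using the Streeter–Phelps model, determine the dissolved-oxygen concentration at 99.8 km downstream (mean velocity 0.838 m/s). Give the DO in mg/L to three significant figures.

Travel time t = x/v = 99.8 km / (0.838 m/s) = 99800 m / 0.838 m/s = 119100 s = 1.378 d.
k_d L₀/(k_2−k_d) = 0.240×39.4/(1.62−0.240) = 9.456/1.380 = 6.852 mg/L.
e^(−k_d t) = e^(−0.240×1.378) = 0.7183; e^(−k_2 t) = e^(−1.62×1.378) = 0.1072.
D = 6.852 × (0.7183 − 0.1072) + 0.417 × 0.1072 = 4.188 + 0.04471 = 4.232 mg/L.
DO = C_s − D = 8.42 − 4.232 = 4.188 mg/L.

DO ≈ 4.19 mg/L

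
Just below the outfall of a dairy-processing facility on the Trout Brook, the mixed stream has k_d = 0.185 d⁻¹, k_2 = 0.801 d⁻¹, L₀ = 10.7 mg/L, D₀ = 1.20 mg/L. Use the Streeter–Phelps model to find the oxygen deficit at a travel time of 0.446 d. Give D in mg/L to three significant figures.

k_d L₀/(k_2−k_d) = 0.185×10.7/(0.801−0.185) = 1.979/0.6160 = 3.213 mg/L.
e^(−k_d t) = e^(−0.185×0.4460) = 0.9208; e^(−k_2 t) = e^(−0.801×0.4460) = 0.6996.
D = 3.213 × (0.9208 − 0.6996) + 1.20 × 0.6996 = 0.7108 + 0.8395 = 1.550 mg/L.

D ≈ 1.55 mg/L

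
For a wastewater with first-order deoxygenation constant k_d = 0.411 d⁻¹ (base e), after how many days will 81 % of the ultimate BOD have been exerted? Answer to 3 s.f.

y/L₀ = 1 − e^(−k_d t) = 0.81 ⇒ e^(−k_d t) = 0.190
t = −ln(0.190) / 0.411 = 1.661 / 0.411 = 4.041 d.

t ≈ 4.04 d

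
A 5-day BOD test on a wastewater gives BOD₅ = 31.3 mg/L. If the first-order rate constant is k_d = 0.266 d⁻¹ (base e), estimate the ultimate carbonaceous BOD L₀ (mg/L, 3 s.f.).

L₀ ≈ 42.6 mg/L

BOD₅ = L₀(1 − e^(−5k_d)) ⇒ L₀ = BOD₅ / (1 − e^(−5×0.266))
= 31.3 / (1 − 0.2645) = 31.3 / 0.7355 = 42.55 mg/L.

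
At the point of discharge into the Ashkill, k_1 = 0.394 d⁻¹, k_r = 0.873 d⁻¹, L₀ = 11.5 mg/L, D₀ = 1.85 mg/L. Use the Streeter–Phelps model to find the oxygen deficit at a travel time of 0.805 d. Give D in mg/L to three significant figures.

D ≈ 3.12 mg/L

k_1 L₀/(k_r−k_1) = 0.394×11.5/(0.873−0.394) = 4.531/0.4790 = 9.459 mg/L.
e^(−k_1 t) = e^(−0.394×0.8050) = 0.7282; e^(−k_r t) = e^(−0.873×0.8050) = 0.4952.
D = 9.459 × (0.7282 − 0.4952) + 1.85 × 0.4952 = 2.204 + 0.9161 = 3.120 mg/L.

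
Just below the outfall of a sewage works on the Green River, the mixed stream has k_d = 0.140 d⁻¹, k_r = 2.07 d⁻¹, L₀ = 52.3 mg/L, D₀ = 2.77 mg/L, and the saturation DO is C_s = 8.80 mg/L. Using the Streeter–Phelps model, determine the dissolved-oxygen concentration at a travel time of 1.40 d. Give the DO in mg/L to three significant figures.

k_d L₀/(k_r−k_d) = 0.140×52.3/(2.07−0.140) = 7.322/1.930 = 3.794 mg/L.
e^(−k_d t) = e^(−0.140×1.400) = 0.8220; e^(−k_r t) = e^(−2.07×1.400) = 0.05513.
D = 3.794 × (0.8220 − 0.05513) + 2.77 × 0.05513 = 2.909 + 0.1527 = 3.062 mg/L.
DO = C_s − D = 8.80 − 3.062 = 5.738 mg/L.

DO ≈ 5.74 mg/L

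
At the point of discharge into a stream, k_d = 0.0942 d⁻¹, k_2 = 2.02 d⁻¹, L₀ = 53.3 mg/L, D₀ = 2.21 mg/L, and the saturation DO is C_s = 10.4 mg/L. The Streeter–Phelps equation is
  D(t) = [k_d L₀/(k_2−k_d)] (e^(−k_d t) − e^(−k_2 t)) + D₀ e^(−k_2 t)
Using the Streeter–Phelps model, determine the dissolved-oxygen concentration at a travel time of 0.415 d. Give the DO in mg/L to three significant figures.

k_d L₀/(k_2−k_d) = 0.0942×53.3/(2.02−0.0942) = 5.021/1.926 = 2.607 mg/L.
e^(−k_d t) = e^(−0.0942×0.4150) = 0.9617; e^(−k_2 t) = e^(−2.02×0.4150) = 0.4324.
D = 2.607 × (0.9617 − 0.4324) + 2.21 × 0.4324 = 1.380 + 0.9557 = 2.335 mg/L.
DO = C_s − D = 10.4 − 2.335 = 8.065 mg/L.

DO ≈ 8.06 mg/L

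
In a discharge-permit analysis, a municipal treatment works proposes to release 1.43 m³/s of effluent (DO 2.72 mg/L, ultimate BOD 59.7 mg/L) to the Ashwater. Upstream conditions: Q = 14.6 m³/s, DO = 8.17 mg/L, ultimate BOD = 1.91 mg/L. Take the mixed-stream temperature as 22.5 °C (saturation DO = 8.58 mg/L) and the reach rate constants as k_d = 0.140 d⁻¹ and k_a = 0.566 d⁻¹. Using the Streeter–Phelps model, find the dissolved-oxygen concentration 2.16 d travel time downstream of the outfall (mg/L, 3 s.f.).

DO ≈ 7.28 mg/L

Mixed DO = (14.6×8.17 + 1.43×2.72)/(14.6+1.43) = 123.2/16.03 = 7.684 mg/L.
Mixed L₀ = (14.6×1.91 + 1.43×59.7)/(16.03) = 113.3/16.03 = 7.065 mg/L.
Initial deficit D₀ = C_s − DO₀ = 8.58 − 7.684 = 0.8962 mg/L.
D(2.16) = [0.140×7.065/(0.566−0.140)](e^(−0.140×2.16) − e^(−0.566×2.16)) + 0.8962 e^(−0.566×2.16)
= 2.322 × (0.7390 − 0.2945) + 0.8962 × 0.2945 = 1.296 mg/L.
DO = 8.58 − 1.296 = 7.284 mg/L.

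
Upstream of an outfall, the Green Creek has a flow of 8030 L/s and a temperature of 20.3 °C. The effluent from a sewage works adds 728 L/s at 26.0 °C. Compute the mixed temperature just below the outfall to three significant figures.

Flow-weighted mixing: C = (Q_r C_r + Q_w C_w)/(Q_r + Q_w)
= (8030×20.3 + 728×26.0)/(8030 + 728) = 181900/8758 = 20.77 °C.

20.8 °C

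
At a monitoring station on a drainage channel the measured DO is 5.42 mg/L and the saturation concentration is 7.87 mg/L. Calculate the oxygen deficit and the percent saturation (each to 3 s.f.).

D ≈ 2.45 mg/L; 68.9 % saturation

D = C_s − C = 7.87 − 5.42 = 2.45 mg/L.
% saturation = 5.42/7.87 × 100 = 68.9 %.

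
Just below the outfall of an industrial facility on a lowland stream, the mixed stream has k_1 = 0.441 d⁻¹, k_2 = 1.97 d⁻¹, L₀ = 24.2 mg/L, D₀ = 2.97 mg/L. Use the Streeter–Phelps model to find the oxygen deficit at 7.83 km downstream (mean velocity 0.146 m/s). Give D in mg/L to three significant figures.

D ≈ 4.13 mg/L

Travel time t = x/v = 7.83 km / (0.146 m/s) = 7830 m / 0.146 m/s = 53630 s = 0.6207 d.
k_1 L₀/(k_2−k_1) = 0.441×24.2/(1.97−0.441) = 10.67/1.529 = 6.980 mg/L.
e^(−k_1 t) = e^(−0.441×0.6207) = 0.7605; e^(−k_2 t) = e^(−1.97×0.6207) = 0.2944.
D = 6.980 × (0.7605 − 0.2944) + 2.97 × 0.2944 = 3.254 + 0.8744 = 4.128 mg/L.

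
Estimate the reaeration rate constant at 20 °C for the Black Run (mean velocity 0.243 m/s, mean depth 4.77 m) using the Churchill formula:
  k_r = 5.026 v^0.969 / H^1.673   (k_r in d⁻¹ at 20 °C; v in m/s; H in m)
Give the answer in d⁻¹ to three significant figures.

k_r ≈ 0.0935 d⁻¹

k_r = 5.026 × 0.243^0.969 / 4.77^1.673 = 5.026 × 0.2539 / 13.65 = 0.09348 d⁻¹.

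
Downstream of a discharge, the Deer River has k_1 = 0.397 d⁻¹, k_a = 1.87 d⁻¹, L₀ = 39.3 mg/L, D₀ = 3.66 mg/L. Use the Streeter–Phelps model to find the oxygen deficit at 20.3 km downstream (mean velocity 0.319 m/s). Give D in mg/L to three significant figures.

Travel time t = x/v = 20.3 km / (0.319 m/s) = 20300 m / 0.319 m/s = 63640 s = 0.7365 d.
k_1 L₀/(k_a−k_1) = 0.397×39.3/(1.87−0.397) = 15.60/1.473 = 10.59 mg/L.
e^(−k_1 t) = e^(−0.397×0.7365) = 0.7465; e^(−k_a t) = e^(−1.87×0.7365) = 0.2523.
D = 10.59 × (0.7465 − 0.2523) + 3.66 × 0.2523 = 5.235 + 0.9233 = 6.158 mg/L.

D ≈ 6.16 mg/L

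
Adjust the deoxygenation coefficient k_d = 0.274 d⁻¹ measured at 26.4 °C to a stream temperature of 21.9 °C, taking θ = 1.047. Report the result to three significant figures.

k_d ≈ 0.223 d⁻¹

k_d(T₂) = k_d(T₁) · θ^(T₂−T₁) = 0.274 × 1.047^(21.9−26.4)
= 0.274 × 1.047^-4.50 = 0.274 × 0.8133 = 0.2228 d⁻¹.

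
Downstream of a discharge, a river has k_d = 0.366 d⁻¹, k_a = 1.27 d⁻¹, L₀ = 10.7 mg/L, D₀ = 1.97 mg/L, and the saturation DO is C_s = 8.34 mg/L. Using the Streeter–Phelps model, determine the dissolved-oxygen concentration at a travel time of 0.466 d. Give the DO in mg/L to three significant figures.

DO ≈ 5.99 mg/L

k_d L₀/(k_a−k_d) = 0.366×10.7/(1.27−0.366) = 3.916/0.9040 = 4.332 mg/L.
e^(−k_d t) = e^(−0.366×0.4660) = 0.8432; e^(−k_a t) = e^(−1.27×0.4660) = 0.5533.
D = 4.332 × (0.8432 − 0.5533) + 1.97 × 0.5533 = 1.256 + 1.090 = 2.346 mg/L.
DO = C_s − D = 8.34 − 2.346 = 5.994 mg/L.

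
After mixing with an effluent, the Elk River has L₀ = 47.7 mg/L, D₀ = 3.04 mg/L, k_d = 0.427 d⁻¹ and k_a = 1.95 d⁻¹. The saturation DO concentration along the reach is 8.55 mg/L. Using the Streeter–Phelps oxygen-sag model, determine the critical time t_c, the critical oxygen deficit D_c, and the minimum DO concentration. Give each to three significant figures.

At the critical point dD/dt = 0, so k_d L₀ e^(−k_d t) = k_a D. Substituting D(t) from the Streeter–Phelps equation and solving for t gives
t_c = ln[(k_a/k_d)(1 − D₀(k_a−k_d)/(k_d L₀))] / (k_a−k_d).
Here k_a−k_d = 1.523 d⁻¹ and 1 − D₀(k_a−k_d)/(k_d L₀) = 1 − 3.04×1.523/(0.427×47.7) = 0.7727, so
t_c = ln(4.567 × 0.7727) / 1.523 = 1.261 / 1.523 = 0.8279 d.
D_c = (k_d/k_a) L₀ e^(−k_d t_c) = (0.427/1.95) × 47.7 × e^(−0.427×0.8279) = 0.2190 × 47.7 × 0.7022 = 7.335 mg/L.
Minimum DO = C_s − D_c = 8.55 − 7.335 = 1.215 mg/L.

t_c ≈ 0.828 d; D_c ≈ 7.33 mg/L; min DO ≈ 1.22 mg/L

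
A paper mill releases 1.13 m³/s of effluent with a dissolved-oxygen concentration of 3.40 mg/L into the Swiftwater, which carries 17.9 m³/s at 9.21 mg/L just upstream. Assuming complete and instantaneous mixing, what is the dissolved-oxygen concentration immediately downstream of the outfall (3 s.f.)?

Flow-weighted mixing: C = (Q_r C_r + Q_w C_w)/(Q_r + Q_w)
= (17.9×9.21 + 1.13×3.40)/(17.9 + 1.13) = 168.7/19.03 = 8.865 mg/L.

8.87 mg/L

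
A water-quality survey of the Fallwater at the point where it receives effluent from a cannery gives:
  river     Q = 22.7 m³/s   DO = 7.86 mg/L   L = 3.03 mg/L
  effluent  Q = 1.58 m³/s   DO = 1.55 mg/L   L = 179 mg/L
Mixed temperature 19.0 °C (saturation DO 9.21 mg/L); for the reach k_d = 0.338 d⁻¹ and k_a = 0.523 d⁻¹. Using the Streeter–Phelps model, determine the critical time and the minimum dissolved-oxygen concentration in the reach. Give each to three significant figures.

Mixed DO = (22.7×7.86 + 1.58×1.55)/(22.7+1.58) = 180.9/24.28 = 7.449 mg/L.
Mixed L₀ = (22.7×3.03 + 1.58×179)/(24.28) = 351.6/24.28 = 14.48 mg/L.
Initial deficit D₀ = C_s − DO₀ = 9.21 − 7.449 = 1.761 mg/L.
t_c = (1/0.1850) ln[(0.523/0.338)(1 − 1.761×0.1850/(0.338×14.48))] = 5.405 × ln(1.444) = 1.987 d.
D_c = (0.338/0.523) × 14.48 × e^(−0.338×1.987) = 0.6463 × 14.48 × 0.5108 = 4.781 mg/L.
Minimum DO = 9.21 − 4.781 = 4.429 mg/L.

t_c ≈ 1.99 d; minimum DO ≈ 4.43 mg/L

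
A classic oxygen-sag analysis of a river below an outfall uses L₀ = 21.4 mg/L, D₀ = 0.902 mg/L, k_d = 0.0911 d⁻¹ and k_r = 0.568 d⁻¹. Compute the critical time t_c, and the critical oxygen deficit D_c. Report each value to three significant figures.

t_c ≈ 3.31 d; D_c ≈ 2.54 mg/L

At the critical point dD/dt = 0, so k_d L₀ e^(−k_d t) = k_r D. Substituting D(t) from the Streeter–Phelps equation and solving for t gives
t_c = ln[(k_r/k_d)(1 − D₀(k_r−k_d)/(k_d L₀))] / (k_r−k_d).
Here k_r−k_d = 0.4769 d⁻¹ and 1 − D₀(k_r−k_d)/(k_d L₀) = 1 − 0.902×0.4769/(0.0911×21.4) = 0.7794, so
t_c = ln(6.235 × 0.7794) / 0.4769 = 1.581 / 0.4769 = 3.315 d.
D_c = (k_d/k_r) L₀ e^(−k_d t_c) = (0.0911/0.568) × 21.4 × e^(−0.0911×3.315) = 0.1604 × 21.4 × 0.7393 = 2.538 mg/L.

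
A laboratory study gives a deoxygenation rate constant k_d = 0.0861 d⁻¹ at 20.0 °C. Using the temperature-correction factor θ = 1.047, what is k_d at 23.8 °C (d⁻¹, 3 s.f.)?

k_d(T₂) = k_d(T₁) · θ^(T₂−T₁) = 0.0861 × 1.047^(23.8−20.0)
= 0.0861 × 1.047^3.80 = 0.0861 × 1.191 = 0.1025 d⁻¹.

k_d ≈ 0.103 d⁻¹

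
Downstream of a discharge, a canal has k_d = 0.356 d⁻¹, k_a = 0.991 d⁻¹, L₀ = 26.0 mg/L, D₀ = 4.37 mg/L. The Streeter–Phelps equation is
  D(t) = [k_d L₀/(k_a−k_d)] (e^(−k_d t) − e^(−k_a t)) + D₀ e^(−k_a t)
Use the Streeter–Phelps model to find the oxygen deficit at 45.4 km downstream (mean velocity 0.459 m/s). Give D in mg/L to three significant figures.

Travel time t = x/v = 45.4 km / (0.459 m/s) = 45400 m / 0.459 m/s = 98910 s = 1.145 d.
k_d L₀/(k_a−k_d) = 0.356×26.0/(0.991−0.356) = 9.256/0.6350 = 14.58 mg/L.
e^(−k_d t) = e^(−0.356×1.145) = 0.6653; e^(−k_a t) = e^(−0.991×1.145) = 0.3216.
D = 14.58 × (0.6653 − 0.3216) + 4.37 × 0.3216 = 5.010 + 1.405 = 6.415 mg/L.

D ≈ 6.42 mg/L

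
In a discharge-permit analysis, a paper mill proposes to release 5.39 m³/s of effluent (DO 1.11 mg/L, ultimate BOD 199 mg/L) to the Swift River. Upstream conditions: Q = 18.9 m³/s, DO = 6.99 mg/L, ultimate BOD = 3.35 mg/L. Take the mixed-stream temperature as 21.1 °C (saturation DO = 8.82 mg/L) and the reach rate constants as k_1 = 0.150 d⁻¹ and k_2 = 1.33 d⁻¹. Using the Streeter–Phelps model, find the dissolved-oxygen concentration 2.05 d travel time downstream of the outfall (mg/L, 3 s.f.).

Mixed DO = (18.9×6.99 + 5.39×1.11)/(18.9+5.39) = 138.1/24.29 = 5.685 mg/L.
Mixed L₀ = (18.9×3.35 + 5.39×199)/(24.29) = 1136/24.29 = 46.77 mg/L.
Initial deficit D₀ = C_s − DO₀ = 8.82 − 5.685 = 3.135 mg/L.
D(2.05) = [0.150×46.77/(1.33−0.150)](e^(−0.150×2.05) − e^(−1.33×2.05)) + 3.135 e^(−1.33×2.05)
= 5.945 × (0.7353 − 0.06545) + 3.135 × 0.06545 = 4.187 mg/L.
DO = 8.82 − 4.187 = 4.633 mg/L.

DO ≈ 4.63 mg/L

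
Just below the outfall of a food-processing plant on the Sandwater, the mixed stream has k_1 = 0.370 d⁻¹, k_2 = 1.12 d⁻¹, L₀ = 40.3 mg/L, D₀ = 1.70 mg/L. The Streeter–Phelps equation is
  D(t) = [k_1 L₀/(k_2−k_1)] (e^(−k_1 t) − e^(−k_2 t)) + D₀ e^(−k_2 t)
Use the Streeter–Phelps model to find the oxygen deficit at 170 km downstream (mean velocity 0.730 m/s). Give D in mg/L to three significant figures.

D ≈ 6.45 mg/L

Travel time t = x/v = 170 km / (0.730 m/s) = 170000 m / 0.730 m/s = 232900 s = 2.695 d.
k_1 L₀/(k_2−k_1) = 0.370×40.3/(1.12−0.370) = 14.91/0.7500 = 19.88 mg/L.
e^(−k_1 t) = e^(−0.370×2.695) = 0.3689; e^(−k_2 t) = e^(−1.12×2.695) = 0.04886.
D = 19.88 × (0.3689 − 0.04886) + 1.70 × 0.04886 = 6.362 + 0.08306 = 6.446 mg/L.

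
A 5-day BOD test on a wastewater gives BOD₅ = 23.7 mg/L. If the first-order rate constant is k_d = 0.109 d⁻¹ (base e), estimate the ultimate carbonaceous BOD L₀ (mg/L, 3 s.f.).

BOD₅ = L₀(1 − e^(−5k_d)) ⇒ L₀ = BOD₅ / (1 − e^(−5×0.109))
= 23.7 / (1 − 0.5798) = 23.7 / 0.4202 = 56.41 mg/L.

L₀ ≈ 56.4 mg/L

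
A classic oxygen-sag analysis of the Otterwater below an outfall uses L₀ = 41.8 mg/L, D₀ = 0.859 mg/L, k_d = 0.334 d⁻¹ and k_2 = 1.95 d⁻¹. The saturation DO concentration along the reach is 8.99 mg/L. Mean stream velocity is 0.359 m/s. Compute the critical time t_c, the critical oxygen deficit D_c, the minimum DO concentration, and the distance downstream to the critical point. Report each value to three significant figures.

At the critical point dD/dt = 0, so k_d L₀ e^(−k_d t) = k_2 D. Substituting D(t) from the Streeter–Phelps equation and solving for t gives
t_c = ln[(k_2/k_d)(1 − D₀(k_2−k_d)/(k_d L₀))] / (k_2−k_d).
Here k_2−k_d = 1.616 d⁻¹ and 1 − D₀(k_2−k_d)/(k_d L₀) = 1 − 0.859×1.616/(0.334×41.8) = 0.9006, so
t_c = ln(5.838 × 0.9006) / 1.616 = 1.660 / 1.616 = 1.027 d.
L(t_c) = L₀ e^(−k_d t_c) = 41.8 × 0.7096 = 29.66 mg/L, and at the critical point k_2 D_c = k_d L, so D_c = (0.334/1.95) × 29.66 = 5.081 mg/L.
Minimum DO = C_s − D_c = 8.99 − 5.081 = 3.909 mg/L.
x_c = v t_c = 0.359 m/s × 1.027 d × 86400 s/d = 31860 m ≈ 31.9 km.

t_c ≈ 1.03 d; D_c ≈ 5.08 mg/L; min DO ≈ 3.91 mg/L; x_c ≈ 31.9 km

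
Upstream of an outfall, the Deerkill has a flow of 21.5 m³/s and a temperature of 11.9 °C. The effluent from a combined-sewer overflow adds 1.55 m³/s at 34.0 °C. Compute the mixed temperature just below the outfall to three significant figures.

Flow-weighted mixing: C = (Q_r C_r + Q_w C_w)/(Q_r + Q_w)
= (21.5×11.9 + 1.55×34.0)/(21.5 + 1.55) = 308.6/23.05 = 13.39 °C.

13.4 °C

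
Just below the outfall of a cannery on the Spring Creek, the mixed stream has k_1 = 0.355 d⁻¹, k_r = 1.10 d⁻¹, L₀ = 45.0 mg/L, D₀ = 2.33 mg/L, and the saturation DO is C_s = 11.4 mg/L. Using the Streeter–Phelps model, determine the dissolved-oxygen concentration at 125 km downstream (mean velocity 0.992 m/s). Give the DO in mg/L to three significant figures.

Travel time t = x/v = 125 km / (0.992 m/s) = 125000 m / 0.992 m/s = 126000 s = 1.458 d.
k_1 L₀/(k_r−k_1) = 0.355×45.0/(1.10−0.355) = 15.97/0.7450 = 21.44 mg/L.
e^(−k_1 t) = e^(−0.355×1.458) = 0.5959; e^(−k_r t) = e^(−1.10×1.458) = 0.2010.
D = 21.44 × (0.5959 − 0.2010) + 2.33 × 0.2010 = 8.466 + 0.4684 = 8.935 mg/L.
DO = C_s − D = 11.4 − 8.935 = 2.465 mg/L.

DO ≈ 2.47 mg/L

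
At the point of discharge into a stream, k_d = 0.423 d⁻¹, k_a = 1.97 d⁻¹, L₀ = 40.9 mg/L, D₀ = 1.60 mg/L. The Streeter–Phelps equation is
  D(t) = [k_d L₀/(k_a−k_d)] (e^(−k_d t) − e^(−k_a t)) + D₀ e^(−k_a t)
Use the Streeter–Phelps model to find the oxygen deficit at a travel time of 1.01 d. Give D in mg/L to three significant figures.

D ≈ 5.98 mg/L

k_d L₀/(k_a−k_d) = 0.423×40.9/(1.97−0.423) = 17.30/1.547 = 11.18 mg/L.
e^(−k_d t) = e^(−0.423×1.010) = 0.6523; e^(−k_a t) = e^(−1.97×1.010) = 0.1367.
D = 11.18 × (0.6523 − 0.1367) + 1.60 × 0.1367 = 5.766 + 0.2188 = 5.985 mg/L.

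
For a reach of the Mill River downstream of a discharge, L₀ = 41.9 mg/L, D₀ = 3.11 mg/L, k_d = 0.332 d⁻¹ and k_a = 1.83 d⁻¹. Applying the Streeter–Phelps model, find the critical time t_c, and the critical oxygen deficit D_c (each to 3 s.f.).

t_c ≈ 0.867 d; D_c ≈ 5.70 mg/L

t_c = [1/(k_a−k_d)] ln[(k_a/k_d)(1 − D₀(k_a−k_d)/(k_d L₀))]
= [1/(1.83−0.332)] ln[(1.83/0.332)(1 − 3.11×1.498/(0.332×41.9))]
= (1/1.498) ln[5.512 × 0.6651] = 0.6676 × ln(3.666) = 0.6676 × 1.299 = 0.8672 d.
D_c = (k_d/k_a) L₀ e^(−k_d t_c) = (0.332/1.83) × 41.9 × e^(−0.332×0.8672) = 0.1814 × 41.9 × 0.7498 = 5.700 mg/L.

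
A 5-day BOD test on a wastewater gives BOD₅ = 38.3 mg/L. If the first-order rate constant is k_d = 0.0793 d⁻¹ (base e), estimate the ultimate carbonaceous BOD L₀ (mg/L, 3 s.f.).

BOD₅ = L₀(1 − e^(−5k_d)) ⇒ L₀ = BOD₅ / (1 − e^(−5×0.0793))
= 38.3 / (1 − 0.6727) = 38.3 / 0.3273 = 117.0 mg/L.

L₀ ≈ 117 mg/L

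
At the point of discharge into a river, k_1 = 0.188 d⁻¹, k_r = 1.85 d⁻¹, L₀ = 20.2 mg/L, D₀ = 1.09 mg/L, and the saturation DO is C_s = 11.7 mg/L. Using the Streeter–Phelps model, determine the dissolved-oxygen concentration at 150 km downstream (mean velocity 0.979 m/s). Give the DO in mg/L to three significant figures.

DO ≈ 10.1 mg/L

Travel time t = x/v = 150 km / (0.979 m/s) = 150000 m / 0.979 m/s = 153200 s = 1.773 d.
k_1 L₀/(k_r−k_1) = 0.188×20.2/(1.85−0.188) = 3.798/1.662 = 2.285 mg/L.
e^(−k_1 t) = e^(−0.188×1.773) = 0.7165; e^(−k_r t) = e^(−1.85×1.773) = 0.03760.
D = 2.285 × (0.7165 − 0.03760) + 1.09 × 0.03760 = 1.551 + 0.04099 = 1.592 mg/L.
DO = C_s − D = 11.7 − 1.592 = 10.11 mg/L.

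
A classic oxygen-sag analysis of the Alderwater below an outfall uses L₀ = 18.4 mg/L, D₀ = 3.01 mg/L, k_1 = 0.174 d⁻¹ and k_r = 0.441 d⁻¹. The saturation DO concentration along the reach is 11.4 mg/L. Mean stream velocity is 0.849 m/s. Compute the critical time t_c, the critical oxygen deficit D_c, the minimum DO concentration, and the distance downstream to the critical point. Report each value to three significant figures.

With k_r/k_1 = 2.534 and 1 − D₀(k_r−k_1)/(k_1 L₀) = 0.7490,
t_c = ln(2.534 × 0.7490) / (0.441 − 0.174) = ln(1.898) / 0.2670 = 0.6409/0.2670 = 2.401 d.
D_c = (k_1/k_r) L₀ e^(−k_1 t_c) = (0.174/0.441) × 18.4 × e^(−0.174×2.401) = 0.3946 × 18.4 × 0.6586 = 4.781 mg/L.
Minimum DO = C_s − D_c = 11.4 − 4.781 = 6.619 mg/L.
x_c = v t_c = 0.849 m/s × 2.401 d × 86400 s/d = 176100 m ≈ 176 km.

t_c ≈ 2.40 d; D_c ≈ 4.78 mg/L; min DO ≈ 6.62 mg/L; x_c ≈ 176 km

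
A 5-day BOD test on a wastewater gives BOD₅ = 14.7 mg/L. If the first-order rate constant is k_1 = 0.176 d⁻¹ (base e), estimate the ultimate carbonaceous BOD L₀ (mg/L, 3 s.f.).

L₀ ≈ 25.1 mg/L

BOD₅ = L₀(1 − e^(−5k_1)) ⇒ L₀ = BOD₅ / (1 − e^(−5×0.176))
= 14.7 / (1 − 0.4148) = 14.7 / 0.5852 = 25.12 mg/L.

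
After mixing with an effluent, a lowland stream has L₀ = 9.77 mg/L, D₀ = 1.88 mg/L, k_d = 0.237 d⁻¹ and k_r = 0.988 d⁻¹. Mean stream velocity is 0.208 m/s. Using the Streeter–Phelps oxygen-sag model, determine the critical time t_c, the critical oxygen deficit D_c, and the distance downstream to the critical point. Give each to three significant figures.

With k_r/k_d = 4.169 and 1 − D₀(k_r−k_d)/(k_d L₀) = 0.3902,
t_c = ln(4.169 × 0.3902) / (0.988 − 0.237) = ln(1.627) / 0.7510 = 0.4866/0.7510 = 0.6480 d.
D_c = (k_d/k_r) L₀ e^(−k_d t_c) = (0.237/0.988) × 9.77 × e^(−0.237×0.6480) = 0.2399 × 9.77 × 0.8576 = 2.010 mg/L.
x_c = v t_c = 0.208 m/s × 0.6480 d × 86400 s/d = 11650 m ≈ 11.6 km.

t_c ≈ 0.648 d; D_c ≈ 2.01 mg/L; x_c ≈ 11.6 km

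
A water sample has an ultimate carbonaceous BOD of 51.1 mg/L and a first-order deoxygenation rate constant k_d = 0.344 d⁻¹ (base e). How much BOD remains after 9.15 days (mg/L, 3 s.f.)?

L ≈ 2.20 mg/L

L_t = L₀ e^(−k_d t) = 51.1 × e^(−0.344×9.15) = 51.1 × 0.04296 = 2.195 mg/L.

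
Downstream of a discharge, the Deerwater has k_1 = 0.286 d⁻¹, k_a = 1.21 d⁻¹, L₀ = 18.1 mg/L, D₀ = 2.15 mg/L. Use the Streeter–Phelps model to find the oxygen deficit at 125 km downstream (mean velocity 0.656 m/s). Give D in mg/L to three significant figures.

Travel time t = x/v = 125 km / (0.656 m/s) = 125000 m / 0.656 m/s = 190500 s = 2.205 d.
k_1 L₀/(k_a−k_1) = 0.286×18.1/(1.21−0.286) = 5.177/0.9240 = 5.602 mg/L.
e^(−k_1 t) = e^(−0.286×2.205) = 0.5322; e^(−k_a t) = e^(−1.21×2.205) = 0.06935.
D = 5.602 × (0.5322 − 0.06935) + 2.15 × 0.06935 = 2.593 + 0.1491 = 2.742 mg/L.

D ≈ 2.74 mg/L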